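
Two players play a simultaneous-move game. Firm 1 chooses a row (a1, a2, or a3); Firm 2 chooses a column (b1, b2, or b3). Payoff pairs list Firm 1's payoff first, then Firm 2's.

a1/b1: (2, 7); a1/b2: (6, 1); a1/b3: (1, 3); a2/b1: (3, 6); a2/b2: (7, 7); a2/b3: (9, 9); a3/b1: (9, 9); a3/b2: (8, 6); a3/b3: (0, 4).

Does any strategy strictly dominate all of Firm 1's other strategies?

A strategy is strictly dominant if it gives Firm 1 a strictly higher payoff than every other strategy, against every choice by the opponent.
a1 is not dominant: against b1, a2 gives 3 > 2.
a2 is not dominant: against b1, a3 gives 9 > 3.
a3 is not dominant: against b3, a1 gives 1 > 0.
No single strategy is best against every opponent action.

None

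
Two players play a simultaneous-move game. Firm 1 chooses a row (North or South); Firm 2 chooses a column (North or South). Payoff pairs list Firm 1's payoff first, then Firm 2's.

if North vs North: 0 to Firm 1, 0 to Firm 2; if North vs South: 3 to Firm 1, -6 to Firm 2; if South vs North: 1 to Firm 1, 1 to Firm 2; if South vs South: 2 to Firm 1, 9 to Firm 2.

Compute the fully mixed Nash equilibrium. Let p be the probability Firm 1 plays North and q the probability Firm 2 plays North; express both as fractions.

p = 4/7, q = 1/2

In a mixed NE each player is indifferent between their pure strategies, so the opponent's mix sets the indifference.
Firm 2 indifferent between North and South: p·0 + (1−p)·1 = p·(-6) + (1−p)·9 ⟹ 1 + (-1)p = 9 + (-15)p ⟹ p = 4/7.
Firm 1 indifferent between North and South: q·0 + (1−q)·3 = q·1 + (1−q)·2 ⟹ 3 + (-3)q = 2 + (-1)q ⟹ q = 1/2.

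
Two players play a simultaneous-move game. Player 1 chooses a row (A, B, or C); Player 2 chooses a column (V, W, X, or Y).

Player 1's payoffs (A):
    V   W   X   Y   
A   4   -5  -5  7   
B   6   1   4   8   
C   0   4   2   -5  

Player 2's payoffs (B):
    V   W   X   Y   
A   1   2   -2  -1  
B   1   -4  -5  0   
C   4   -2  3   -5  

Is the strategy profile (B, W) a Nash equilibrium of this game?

Holding Player 2 at W: Player 1 gets 1 from B but could get 4 by switching to C. Player 1 has a profitable deviation.

No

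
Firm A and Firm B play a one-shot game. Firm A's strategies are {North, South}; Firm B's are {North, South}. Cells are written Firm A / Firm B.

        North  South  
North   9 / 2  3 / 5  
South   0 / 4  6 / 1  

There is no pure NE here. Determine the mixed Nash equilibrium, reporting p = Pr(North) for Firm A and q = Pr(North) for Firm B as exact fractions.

p = 1/2, q = 1/4

In a mixed NE each player is indifferent between their pure strategies, so the opponent's mix sets the indifference.
Firm B indifferent between North and South: p·2 + (1−p)·4 = p·5 + (1−p)·1 ⟹ 4 + (-2)p = 1 + 4p ⟹ p = 1/2.
Firm A indifferent between North and South: q·9 + (1−q)·3 = q·0 + (1−q)·6 ⟹ 3 + 6q = 6 + (-6)q ⟹ q = 1/4.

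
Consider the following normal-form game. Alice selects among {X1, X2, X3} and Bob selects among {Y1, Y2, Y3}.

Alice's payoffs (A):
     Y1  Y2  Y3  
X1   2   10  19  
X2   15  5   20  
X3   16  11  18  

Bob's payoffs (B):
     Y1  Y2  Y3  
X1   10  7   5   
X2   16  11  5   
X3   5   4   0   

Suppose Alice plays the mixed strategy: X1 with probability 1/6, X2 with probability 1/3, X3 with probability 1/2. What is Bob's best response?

Compute Bob's expected payoff from each pure strategy against the given mix.
Y1: (1/6)·10 + (1/3)·16 + (1/2)·5 = 19/2
Y2: (1/6)·7 + (1/3)·11 + (1/2)·4 = 41/6
Y3: (1/6)·5 + (1/3)·5 + (1/2)·0 = 5/2
Highest expected payoff is 19/2, from Y1.

Y1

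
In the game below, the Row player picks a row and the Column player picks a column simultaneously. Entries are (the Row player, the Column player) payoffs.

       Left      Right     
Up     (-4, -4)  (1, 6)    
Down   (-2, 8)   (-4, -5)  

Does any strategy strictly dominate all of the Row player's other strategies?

A strategy is strictly dominant if it gives the Row player a strictly higher payoff than every other strategy, against every choice by the opponent.
Up is not dominant: against Left, Down gives -2 > -4.
Down is not dominant: against Right, Up gives 1 > -4.
No single strategy is best against every opponent action.

No strictly dominant strategy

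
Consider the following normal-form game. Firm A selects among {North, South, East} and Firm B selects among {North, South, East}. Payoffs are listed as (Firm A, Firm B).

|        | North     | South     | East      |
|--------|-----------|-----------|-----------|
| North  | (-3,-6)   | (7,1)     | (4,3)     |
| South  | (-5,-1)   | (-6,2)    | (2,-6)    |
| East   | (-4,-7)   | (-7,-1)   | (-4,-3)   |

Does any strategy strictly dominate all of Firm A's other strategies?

North

A strategy is strictly dominant if it gives Firm A a strictly higher payoff than every other strategy, against every choice by the opponent.
North strictly dominates: vs North: -3 > each of {-5, -4}; vs South: 7 > each of {-6, -7}; vs East: 4 > each of {2, -4}.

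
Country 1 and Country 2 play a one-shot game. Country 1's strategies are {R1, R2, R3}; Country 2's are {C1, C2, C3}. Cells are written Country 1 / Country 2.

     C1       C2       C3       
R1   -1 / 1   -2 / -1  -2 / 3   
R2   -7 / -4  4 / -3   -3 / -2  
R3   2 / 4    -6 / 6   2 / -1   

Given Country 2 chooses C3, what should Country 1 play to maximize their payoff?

With Country 2 fixed at C3, Country 1's payoffs are: R1 → -2, R2 → -3, R3 → 2.
The maximum is 2, achieved by R3.

R3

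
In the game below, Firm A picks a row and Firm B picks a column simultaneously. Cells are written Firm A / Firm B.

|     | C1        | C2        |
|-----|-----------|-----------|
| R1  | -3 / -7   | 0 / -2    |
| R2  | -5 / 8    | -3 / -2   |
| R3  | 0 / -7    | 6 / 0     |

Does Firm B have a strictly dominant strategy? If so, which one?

Check whether one of Firm B's strategies beats all alternatives regardless of what the opponent does.
C1 is not dominant: against R1, C2 gives -2 > -7.
C2 is not dominant: against R2, C1 gives 8 > -2.
No single strategy is best against every opponent action.

No strictly dominant strategy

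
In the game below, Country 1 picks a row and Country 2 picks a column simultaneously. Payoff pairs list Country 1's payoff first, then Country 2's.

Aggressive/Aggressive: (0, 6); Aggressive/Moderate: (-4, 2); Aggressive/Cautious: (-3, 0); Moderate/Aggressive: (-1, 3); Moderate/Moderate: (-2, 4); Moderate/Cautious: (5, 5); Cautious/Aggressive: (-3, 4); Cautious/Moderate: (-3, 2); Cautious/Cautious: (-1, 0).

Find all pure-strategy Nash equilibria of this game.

(Aggressive, Aggressive) and (Moderate, Cautious)

Find each player's best response to every opponent strategy; NE are the intersections.
Country 1's best responses — vs Aggressive: Aggressive (payoff 0); vs Moderate: Moderate (payoff -2); vs Cautious: Moderate (payoff 5).
Country 2's best responses — vs Aggressive: Aggressive (payoff 6); vs Moderate: Cautious (payoff 5); vs Cautious: Aggressive (payoff 4).
Mutual best responses occur at (Aggressive, Aggressive) and (Moderate, Cautious); at each, neither player gains by switching.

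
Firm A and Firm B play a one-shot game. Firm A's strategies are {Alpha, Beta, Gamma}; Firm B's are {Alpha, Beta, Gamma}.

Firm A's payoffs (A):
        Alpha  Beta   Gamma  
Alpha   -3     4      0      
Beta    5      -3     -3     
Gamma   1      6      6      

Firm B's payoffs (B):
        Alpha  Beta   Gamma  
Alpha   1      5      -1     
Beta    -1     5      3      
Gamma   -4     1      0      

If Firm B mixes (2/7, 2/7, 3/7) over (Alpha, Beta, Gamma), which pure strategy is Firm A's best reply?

Gamma

Firm A's best reply maximizes expected payoff against the mix.
Alpha: (2/7)·(-3) + (2/7)·4 + (3/7)·0 = 2/7
Beta: (2/7)·5 + (2/7)·(-3) + (3/7)·(-3) = -5/7
Gamma: (2/7)·1 + (2/7)·6 + (3/7)·6 = 32/7
Highest expected payoff is 32/7, from Gamma.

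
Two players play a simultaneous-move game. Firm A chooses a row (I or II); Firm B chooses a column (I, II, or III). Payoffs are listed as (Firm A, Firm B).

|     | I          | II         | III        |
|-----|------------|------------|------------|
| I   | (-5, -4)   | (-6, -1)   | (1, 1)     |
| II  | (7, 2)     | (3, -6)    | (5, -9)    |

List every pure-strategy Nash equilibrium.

(II, I)

Check mutual best responses: a cell is a NE iff neither player can gain by unilaterally deviating.
Firm A's best responses — vs I: II (payoff 7); vs II: II (payoff 3); vs III: II (payoff 5).
Firm B's best responses — vs I: III (payoff 1); vs II: I (payoff 2).
The only mutual best response is (II, I); neither player gains by switching there.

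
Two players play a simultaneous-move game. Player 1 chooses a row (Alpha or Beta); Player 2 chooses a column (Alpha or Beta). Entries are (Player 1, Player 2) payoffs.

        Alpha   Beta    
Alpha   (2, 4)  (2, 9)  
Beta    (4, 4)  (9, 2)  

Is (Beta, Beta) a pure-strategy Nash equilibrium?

No

Holding Player 2 at Beta: Player 1 gets 9 from Beta, versus 2 from Alpha. No profitable deviation for Player 1.
Holding Player 1 at Beta: Player 2 gets 2 from Beta but could get 4 by switching to Alpha. Player 2 has a profitable deviation.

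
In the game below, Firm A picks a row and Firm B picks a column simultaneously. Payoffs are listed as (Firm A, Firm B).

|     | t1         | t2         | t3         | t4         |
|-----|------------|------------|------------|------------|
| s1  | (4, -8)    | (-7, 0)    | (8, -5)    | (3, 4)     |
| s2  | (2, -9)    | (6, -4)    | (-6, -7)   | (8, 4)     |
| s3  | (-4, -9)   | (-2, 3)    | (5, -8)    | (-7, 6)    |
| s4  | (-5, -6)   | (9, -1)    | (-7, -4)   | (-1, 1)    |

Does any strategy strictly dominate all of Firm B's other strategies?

t4

Check whether one of Firm B's strategies beats all alternatives regardless of what the opponent does.
t4 strictly dominates: vs s1: 4 > each of {-8, 0, -5}; vs s2: 4 > each of {-9, -4, -7}; vs s3: 6 > each of {-9, 3, -8}; vs s4: 1 > each of {-6, -1, -4}.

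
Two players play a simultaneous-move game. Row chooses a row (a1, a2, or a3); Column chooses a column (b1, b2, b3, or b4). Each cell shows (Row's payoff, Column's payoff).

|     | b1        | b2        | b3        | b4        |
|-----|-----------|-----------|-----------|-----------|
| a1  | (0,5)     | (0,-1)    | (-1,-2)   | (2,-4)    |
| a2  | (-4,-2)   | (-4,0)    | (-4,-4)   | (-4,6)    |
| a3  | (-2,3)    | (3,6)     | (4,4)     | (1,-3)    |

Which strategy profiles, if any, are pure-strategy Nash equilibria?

A profile is a Nash equilibrium when each player is best-responding to the other.
Row's best responses — vs b1: a1 (payoff 0); vs b2: a3 (payoff 3); vs b3: a3 (payoff 4); vs b4: a1 (payoff 2).
Column's best responses — vs a1: b1 (payoff 5); vs a2: b4 (payoff 6); vs a3: b2 (payoff 6).
Mutual best responses occur at (a1, b1) and (a3, b2); at each, neither player gains by switching.

(a1, b1) and (a3, b2)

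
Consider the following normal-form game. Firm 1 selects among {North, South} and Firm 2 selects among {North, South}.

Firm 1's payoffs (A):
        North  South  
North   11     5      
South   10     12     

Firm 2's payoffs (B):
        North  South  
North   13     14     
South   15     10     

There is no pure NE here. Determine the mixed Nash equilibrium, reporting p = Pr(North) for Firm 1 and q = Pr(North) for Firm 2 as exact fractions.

p = 5/6, q = 7/8

In a mixed NE each player is indifferent between their pure strategies, so the opponent's mix sets the indifference.
Firm 2 indifferent between North and South: p·13 + (1−p)·15 = p·14 + (1−p)·10 ⟹ 15 + (-2)p = 10 + 4p ⟹ p = 5/6.
Firm 1 indifferent between North and South: q·11 + (1−q)·5 = q·10 + (1−q)·12 ⟹ 5 + 6q = 12 + (-2)q ⟹ q = 7/8.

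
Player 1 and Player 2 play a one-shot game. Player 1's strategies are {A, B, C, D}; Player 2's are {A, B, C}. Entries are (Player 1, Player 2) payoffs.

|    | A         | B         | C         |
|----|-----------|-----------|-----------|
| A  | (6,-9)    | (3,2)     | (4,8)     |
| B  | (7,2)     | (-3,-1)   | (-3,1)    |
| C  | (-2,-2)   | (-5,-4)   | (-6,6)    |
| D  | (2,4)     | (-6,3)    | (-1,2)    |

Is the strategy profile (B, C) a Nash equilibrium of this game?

No

Holding Player 2 at C: Player 1 gets -3 from B but could get 4 by switching to A. Player 1 has a profitable deviation.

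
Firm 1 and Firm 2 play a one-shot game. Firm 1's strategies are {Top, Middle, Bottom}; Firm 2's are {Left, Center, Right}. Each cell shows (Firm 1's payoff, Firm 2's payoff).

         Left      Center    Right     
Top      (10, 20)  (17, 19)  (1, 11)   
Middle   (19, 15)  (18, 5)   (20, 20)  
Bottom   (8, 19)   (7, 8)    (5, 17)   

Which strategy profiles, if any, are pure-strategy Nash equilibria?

Check mutual best responses: a cell is a NE iff neither player can gain by unilaterally deviating.
Firm 1's best responses — vs Left: Middle (payoff 19); vs Center: Middle (payoff 18); vs Right: Middle (payoff 20).
Firm 2's best responses — vs Top: Left (payoff 20); vs Middle: Right (payoff 20); vs Bottom: Left (payoff 19).
The only mutual best response is (Middle, Right); neither player gains by switching there.

(Middle, Right)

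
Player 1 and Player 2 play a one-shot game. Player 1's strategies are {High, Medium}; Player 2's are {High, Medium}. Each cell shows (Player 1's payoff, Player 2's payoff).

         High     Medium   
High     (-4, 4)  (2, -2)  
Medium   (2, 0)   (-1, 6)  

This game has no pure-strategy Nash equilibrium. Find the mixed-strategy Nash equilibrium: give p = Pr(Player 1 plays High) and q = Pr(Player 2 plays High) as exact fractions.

p = 1/2, q = 1/3

Each player's mixing probability is pinned down by making the *other* player indifferent.
Player 2 indifferent between High and Medium: p·4 + (1−p)·0 = p·(-2) + (1−p)·6 ⟹ 0 + 4p = 6 + (-8)p ⟹ p = 1/2.
Player 1 indifferent between High and Medium: q·(-4) + (1−q)·2 = q·2 + (1−q)·(-1) ⟹ 2 + (-6)q = (-1) + 3q ⟹ q = 1/3.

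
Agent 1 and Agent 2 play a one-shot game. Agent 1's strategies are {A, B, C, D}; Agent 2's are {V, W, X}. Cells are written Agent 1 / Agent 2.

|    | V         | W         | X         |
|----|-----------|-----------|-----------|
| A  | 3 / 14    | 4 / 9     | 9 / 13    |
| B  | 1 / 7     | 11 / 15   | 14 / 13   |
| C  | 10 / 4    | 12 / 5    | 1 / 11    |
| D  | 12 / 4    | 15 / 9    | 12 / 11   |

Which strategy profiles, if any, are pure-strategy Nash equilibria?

Check mutual best responses: a cell is a NE iff neither player can gain by unilaterally deviating.
Agent 1's best responses — vs V: D (payoff 12); vs W: D (payoff 15); vs X: B (payoff 14).
Agent 2's best responses — vs A: V (payoff 14); vs B: W (payoff 15); vs C: X (payoff 11); vs D: X (payoff 11).
No cell has both players best-responding. For instance, Agent 1's best reply to W is D, but against D Agent 2 prefers X over W.

None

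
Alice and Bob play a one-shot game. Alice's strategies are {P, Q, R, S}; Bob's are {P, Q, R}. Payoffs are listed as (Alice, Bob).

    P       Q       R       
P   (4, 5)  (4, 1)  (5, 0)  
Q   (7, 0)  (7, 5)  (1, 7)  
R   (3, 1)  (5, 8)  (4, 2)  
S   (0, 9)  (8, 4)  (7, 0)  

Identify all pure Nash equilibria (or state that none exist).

A profile is a Nash equilibrium when each player is best-responding to the other.
Alice's best responses — vs P: Q (payoff 7); vs Q: S (payoff 8); vs R: S (payoff 7).
Bob's best responses — vs P: P (payoff 5); vs Q: R (payoff 7); vs R: Q (payoff 8); vs S: P (payoff 9).
No cell has both players best-responding. For instance, Alice's best reply to R is S, but against S Bob prefers P over R.

There is no pure-strategy Nash equilibrium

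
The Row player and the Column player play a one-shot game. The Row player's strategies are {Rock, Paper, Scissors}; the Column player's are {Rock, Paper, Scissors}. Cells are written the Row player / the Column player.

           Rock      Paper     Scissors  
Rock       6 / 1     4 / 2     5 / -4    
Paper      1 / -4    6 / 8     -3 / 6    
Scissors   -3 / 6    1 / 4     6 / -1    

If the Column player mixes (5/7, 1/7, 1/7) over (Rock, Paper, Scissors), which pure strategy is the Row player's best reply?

Compute the Row player's expected payoff from each pure strategy against the given mix.
Rock: (5/7)·6 + (1/7)·4 + (1/7)·5 = 39/7
Paper: (5/7)·1 + (1/7)·6 + (1/7)·(-3) = 8/7
Scissors: (5/7)·(-3) + (1/7)·1 + (1/7)·6 = -8/7
Highest expected payoff is 39/7, from Rock.

Rock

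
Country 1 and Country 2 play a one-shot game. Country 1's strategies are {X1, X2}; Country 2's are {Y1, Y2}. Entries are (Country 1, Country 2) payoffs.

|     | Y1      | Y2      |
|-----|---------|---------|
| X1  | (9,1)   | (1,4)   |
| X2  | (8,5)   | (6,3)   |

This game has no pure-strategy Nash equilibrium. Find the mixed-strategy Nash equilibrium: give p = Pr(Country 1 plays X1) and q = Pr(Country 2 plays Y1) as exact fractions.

Each player's mixing probability is pinned down by making the *other* player indifferent.
Country 2 indifferent between Y1 and Y2: p·1 + (1−p)·5 = p·4 + (1−p)·3 ⟹ 5 + (-4)p = 3 + 1p ⟹ p = 2/5.
Country 1 indifferent between X1 and X2: q·9 + (1−q)·1 = q·8 + (1−q)·6 ⟹ 1 + 8q = 6 + 2q ⟹ q = 5/6.

p = 2/5, q = 5/6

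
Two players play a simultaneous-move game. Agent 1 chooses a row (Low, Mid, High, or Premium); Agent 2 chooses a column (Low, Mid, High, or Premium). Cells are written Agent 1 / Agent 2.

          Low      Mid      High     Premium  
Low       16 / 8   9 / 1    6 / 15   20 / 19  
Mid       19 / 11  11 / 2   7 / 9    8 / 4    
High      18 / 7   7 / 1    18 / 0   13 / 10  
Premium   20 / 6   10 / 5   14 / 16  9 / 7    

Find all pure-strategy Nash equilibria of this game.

(Low, Premium)

A profile is a Nash equilibrium when each player is best-responding to the other.
Agent 1's best responses — vs Low: Premium (payoff 20); vs Mid: Mid (payoff 11); vs High: High (payoff 18); vs Premium: Low (payoff 20).
Agent 2's best responses — vs Low: Premium (payoff 19); vs Mid: Low (payoff 11); vs High: Premium (payoff 10); vs Premium: High (payoff 16).
The only mutual best response is (Low, Premium); neither player gains by switching there.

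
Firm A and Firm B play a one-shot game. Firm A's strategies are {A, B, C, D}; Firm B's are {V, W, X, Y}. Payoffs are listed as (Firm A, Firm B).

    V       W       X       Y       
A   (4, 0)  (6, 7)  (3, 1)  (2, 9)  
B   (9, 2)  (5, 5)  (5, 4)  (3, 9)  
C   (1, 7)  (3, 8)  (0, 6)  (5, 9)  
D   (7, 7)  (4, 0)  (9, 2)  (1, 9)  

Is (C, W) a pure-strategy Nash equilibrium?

No

Holding Firm B at W: Firm A gets 3 from C but could get 6 by switching to A. Firm A has a profitable deviation.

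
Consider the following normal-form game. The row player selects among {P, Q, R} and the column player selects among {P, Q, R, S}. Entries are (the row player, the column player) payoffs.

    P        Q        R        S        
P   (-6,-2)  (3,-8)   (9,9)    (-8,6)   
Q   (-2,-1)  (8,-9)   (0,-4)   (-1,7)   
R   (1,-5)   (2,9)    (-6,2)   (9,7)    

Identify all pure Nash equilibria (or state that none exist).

Find each player's best response to every opponent strategy; NE are the intersections.
The row player's best responses — vs P: R (payoff 1); vs Q: Q (payoff 8); vs R: P (payoff 9); vs S: R (payoff 9).
The column player's best responses — vs P: R (payoff 9); vs Q: S (payoff 7); vs R: Q (payoff 9).
The only mutual best response is (P, R); neither player gains by switching there.

(P, R)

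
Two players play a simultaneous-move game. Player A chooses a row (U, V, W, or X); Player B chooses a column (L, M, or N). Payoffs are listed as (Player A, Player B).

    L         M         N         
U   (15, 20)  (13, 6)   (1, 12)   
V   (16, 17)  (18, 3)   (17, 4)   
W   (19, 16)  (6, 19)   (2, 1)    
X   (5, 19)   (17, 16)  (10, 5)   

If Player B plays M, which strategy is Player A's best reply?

V

With Player B fixed at M, Player A's payoffs are: U → 13, V → 18, W → 6, X → 17.
The maximum is 18, achieved by V.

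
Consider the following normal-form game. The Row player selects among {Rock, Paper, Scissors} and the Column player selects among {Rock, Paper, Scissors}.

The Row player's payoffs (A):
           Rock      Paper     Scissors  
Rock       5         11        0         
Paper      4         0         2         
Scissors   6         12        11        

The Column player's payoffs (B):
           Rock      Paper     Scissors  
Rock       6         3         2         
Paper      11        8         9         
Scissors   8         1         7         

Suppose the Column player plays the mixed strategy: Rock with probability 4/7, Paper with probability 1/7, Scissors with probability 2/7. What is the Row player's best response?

Compute the Row player's expected payoff from each pure strategy against the given mix.
Rock: (4/7)·5 + (1/7)·11 + (2/7)·0 = 31/7
Paper: (4/7)·4 + (1/7)·0 + (2/7)·2 = 20/7
Scissors: (4/7)·6 + (1/7)·12 + (2/7)·11 = 58/7
Highest expected payoff is 58/7, from Scissors.

Scissors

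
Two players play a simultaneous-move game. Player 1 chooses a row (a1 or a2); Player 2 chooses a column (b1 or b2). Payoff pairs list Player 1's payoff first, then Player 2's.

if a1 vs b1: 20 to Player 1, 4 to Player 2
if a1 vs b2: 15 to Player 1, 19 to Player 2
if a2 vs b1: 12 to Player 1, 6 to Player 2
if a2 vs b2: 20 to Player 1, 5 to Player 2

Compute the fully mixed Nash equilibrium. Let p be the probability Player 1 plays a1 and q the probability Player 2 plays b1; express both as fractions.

In a mixed NE each player is indifferent between their pure strategies, so the opponent's mix sets the indifference.
Player 2 indifferent between b1 and b2: p·4 + (1−p)·6 = p·19 + (1−p)·5 ⟹ 6 + (-2)p = 5 + 14p ⟹ p = 1/16.
Player 1 indifferent between a1 and a2: q·20 + (1−q)·15 = q·12 + (1−q)·20 ⟹ 15 + 5q = 20 + (-8)q ⟹ q = 5/13.

p = 1/16, q = 5/13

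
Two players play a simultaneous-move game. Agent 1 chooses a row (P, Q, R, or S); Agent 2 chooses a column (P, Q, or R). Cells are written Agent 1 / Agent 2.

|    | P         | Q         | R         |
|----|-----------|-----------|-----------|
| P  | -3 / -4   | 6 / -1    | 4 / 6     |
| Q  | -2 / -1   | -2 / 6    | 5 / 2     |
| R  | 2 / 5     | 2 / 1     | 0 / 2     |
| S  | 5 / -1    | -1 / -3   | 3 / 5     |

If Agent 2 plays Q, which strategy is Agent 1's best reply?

With Agent 2 fixed at Q, Agent 1's payoffs are: P → 6, Q → -2, R → 2, S → -1.
The maximum is 6, achieved by P.

P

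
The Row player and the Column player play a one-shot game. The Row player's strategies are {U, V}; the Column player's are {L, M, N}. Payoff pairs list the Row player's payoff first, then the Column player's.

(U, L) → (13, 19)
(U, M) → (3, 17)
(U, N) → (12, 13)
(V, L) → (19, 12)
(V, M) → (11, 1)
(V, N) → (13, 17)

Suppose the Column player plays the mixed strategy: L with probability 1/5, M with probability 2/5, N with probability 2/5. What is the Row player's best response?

Compute the Row player's expected payoff from each pure strategy against the given mix.
U: (1/5)·13 + (2/5)·3 + (2/5)·12 = 43/5
V: (1/5)·19 + (2/5)·11 + (2/5)·13 = 67/5
Highest expected payoff is 67/5, from V.

V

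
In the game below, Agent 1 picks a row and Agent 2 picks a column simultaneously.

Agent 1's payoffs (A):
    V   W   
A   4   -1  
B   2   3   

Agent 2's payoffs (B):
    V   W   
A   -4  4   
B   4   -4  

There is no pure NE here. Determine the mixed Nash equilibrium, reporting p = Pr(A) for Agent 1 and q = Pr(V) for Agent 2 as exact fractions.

p = 1/2, q = 2/3

In a mixed NE each player is indifferent between their pure strategies, so the opponent's mix sets the indifference.
Agent 2 indifferent between V and W: p·(-4) + (1−p)·4 = p·4 + (1−p)·(-4) ⟹ 4 + (-8)p = (-4) + 8p ⟹ p = 1/2.
Agent 1 indifferent between A and B: q·4 + (1−q)·(-1) = q·2 + (1−q)·3 ⟹ (-1) + 5q = 3 + (-1)q ⟹ q = 2/3.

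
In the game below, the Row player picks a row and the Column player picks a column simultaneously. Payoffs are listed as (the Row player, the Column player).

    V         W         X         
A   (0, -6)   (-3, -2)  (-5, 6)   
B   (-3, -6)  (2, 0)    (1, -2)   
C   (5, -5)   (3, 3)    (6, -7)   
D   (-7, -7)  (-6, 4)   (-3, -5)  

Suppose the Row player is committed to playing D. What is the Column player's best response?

With the Row player fixed at D, the Column player's payoffs are: V → -7, W → 4, X → -5.
The maximum is 4, achieved by W.

W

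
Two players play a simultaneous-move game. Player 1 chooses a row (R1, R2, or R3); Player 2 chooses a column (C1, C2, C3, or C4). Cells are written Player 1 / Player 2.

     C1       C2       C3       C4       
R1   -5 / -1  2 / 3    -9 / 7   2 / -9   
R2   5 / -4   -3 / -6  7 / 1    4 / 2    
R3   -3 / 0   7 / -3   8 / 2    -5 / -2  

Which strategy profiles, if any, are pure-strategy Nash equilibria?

A profile is a Nash equilibrium when each player is best-responding to the other.
Player 1's best responses — vs C1: R2 (payoff 5); vs C2: R3 (payoff 7); vs C3: R3 (payoff 8); vs C4: R2 (payoff 4).
Player 2's best responses — vs R1: C3 (payoff 7); vs R2: C4 (payoff 2); vs R3: C3 (payoff 2).
Mutual best responses occur at (R2, C4) and (R3, C3); at each, neither player gains by switching.

(R2, C4) and (R3, C3)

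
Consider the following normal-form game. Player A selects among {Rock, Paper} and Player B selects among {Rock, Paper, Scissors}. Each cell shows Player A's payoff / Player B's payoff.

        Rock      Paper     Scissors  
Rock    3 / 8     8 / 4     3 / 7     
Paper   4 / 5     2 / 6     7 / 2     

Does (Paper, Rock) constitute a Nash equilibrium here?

No

Holding Player B at Rock: Player A gets 4 from Paper, versus 3 from Rock. No profitable deviation for Player A.
Holding Player A at Paper: Player B gets 5 from Rock but could get 6 by switching to Paper. Player B has a profitable deviation.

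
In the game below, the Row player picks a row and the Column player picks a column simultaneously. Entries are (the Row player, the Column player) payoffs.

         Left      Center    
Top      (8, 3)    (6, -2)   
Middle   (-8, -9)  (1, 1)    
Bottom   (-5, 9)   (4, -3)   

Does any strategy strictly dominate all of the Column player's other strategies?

No strictly dominant strategy

A strategy is strictly dominant if it gives the Column player a strictly higher payoff than every other strategy, against every choice by the opponent.
Left is not dominant: against Middle, Center gives 1 > -9.
Center is not dominant: against Top, Left gives 3 > -2.
No single strategy is best against every opponent action.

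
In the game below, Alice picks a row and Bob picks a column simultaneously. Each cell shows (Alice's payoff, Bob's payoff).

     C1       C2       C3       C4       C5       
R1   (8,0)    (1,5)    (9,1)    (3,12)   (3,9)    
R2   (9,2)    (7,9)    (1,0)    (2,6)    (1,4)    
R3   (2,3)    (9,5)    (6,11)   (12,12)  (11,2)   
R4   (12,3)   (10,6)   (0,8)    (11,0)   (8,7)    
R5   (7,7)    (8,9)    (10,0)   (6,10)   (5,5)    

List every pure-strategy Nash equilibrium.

(R3, C4)

A profile is a Nash equilibrium when each player is best-responding to the other.
Alice's best responses — vs C1: R4 (payoff 12); vs C2: R4 (payoff 10); vs C3: R5 (payoff 10); vs C4: R3 (payoff 12); vs C5: R3 (payoff 11).
Bob's best responses — vs R1: C4 (payoff 12); vs R2: C2 (payoff 9); vs R3: C4 (payoff 12); vs R4: C3 (payoff 8); vs R5: C4 (payoff 10).
The only mutual best response is (R3, C4); neither player gains by switching there.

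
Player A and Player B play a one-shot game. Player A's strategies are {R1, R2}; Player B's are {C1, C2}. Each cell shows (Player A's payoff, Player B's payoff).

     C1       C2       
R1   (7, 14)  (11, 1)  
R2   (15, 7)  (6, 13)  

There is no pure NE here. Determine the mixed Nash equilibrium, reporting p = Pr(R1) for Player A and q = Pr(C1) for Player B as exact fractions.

p = 6/19, q = 5/13

In a mixed NE each player is indifferent between their pure strategies, so the opponent's mix sets the indifference.
Player B indifferent between C1 and C2: p·14 + (1−p)·7 = p·1 + (1−p)·13 ⟹ 7 + 7p = 13 + (-12)p ⟹ p = 6/19.
Player A indifferent between R1 and R2: q·7 + (1−q)·11 = q·15 + (1−q)·6 ⟹ 11 + (-4)q = 6 + 9q ⟹ q = 5/13.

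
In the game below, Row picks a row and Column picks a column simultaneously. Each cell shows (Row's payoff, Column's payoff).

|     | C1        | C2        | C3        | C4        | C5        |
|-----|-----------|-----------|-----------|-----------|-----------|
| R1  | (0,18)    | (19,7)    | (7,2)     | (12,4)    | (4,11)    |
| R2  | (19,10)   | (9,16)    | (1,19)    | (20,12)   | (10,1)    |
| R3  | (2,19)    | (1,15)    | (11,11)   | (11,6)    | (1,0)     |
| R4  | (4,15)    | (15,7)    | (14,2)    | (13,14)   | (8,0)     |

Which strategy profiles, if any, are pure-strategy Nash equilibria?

No pure-strategy Nash equilibrium

Check mutual best responses: a cell is a NE iff neither player can gain by unilaterally deviating.
Row's best responses — vs C1: R2 (payoff 19); vs C2: R1 (payoff 19); vs C3: R4 (payoff 14); vs C4: R2 (payoff 20); vs C5: R2 (payoff 10).
Column's best responses — vs R1: C1 (payoff 18); vs R2: C3 (payoff 19); vs R3: C1 (payoff 19); vs R4: C1 (payoff 15).
No cell has both players best-responding. For instance, Row's best reply to C2 is R1, but against R1 Column prefers C1 over C2.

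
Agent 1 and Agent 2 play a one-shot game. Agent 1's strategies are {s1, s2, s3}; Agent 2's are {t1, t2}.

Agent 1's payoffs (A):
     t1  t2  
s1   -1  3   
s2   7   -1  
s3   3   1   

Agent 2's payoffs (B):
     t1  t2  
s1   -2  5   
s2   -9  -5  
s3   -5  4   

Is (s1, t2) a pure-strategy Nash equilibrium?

Holding Agent 2 at t2: Agent 1 gets 3 from s1, versus -1 from s2, 1 from s3. No profitable deviation for Agent 1.
Holding Agent 1 at s1: Agent 2 gets 5 from t2, versus -2 from t1. No profitable deviation for Agent 2 either.

Yes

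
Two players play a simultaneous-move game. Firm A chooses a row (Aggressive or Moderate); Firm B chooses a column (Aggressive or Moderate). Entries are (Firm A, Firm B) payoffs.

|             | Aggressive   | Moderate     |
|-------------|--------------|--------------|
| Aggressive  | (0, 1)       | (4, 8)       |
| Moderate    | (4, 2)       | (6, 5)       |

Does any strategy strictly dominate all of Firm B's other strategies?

Moderate

A strategy is strictly dominant if it gives Firm B a strictly higher payoff than every other strategy, against every choice by the opponent.
Moderate strictly dominates: vs Aggressive: 8 > 1; vs Moderate: 5 > 2.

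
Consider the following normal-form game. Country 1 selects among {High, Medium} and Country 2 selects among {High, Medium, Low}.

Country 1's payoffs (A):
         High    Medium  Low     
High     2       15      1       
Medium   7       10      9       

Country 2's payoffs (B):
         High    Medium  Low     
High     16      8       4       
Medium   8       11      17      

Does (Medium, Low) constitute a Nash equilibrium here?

Holding Country 2 at Low: Country 1 gets 9 from Medium, versus 1 from High. No profitable deviation for Country 1.
Holding Country 1 at Medium: Country 2 gets 17 from Low, versus 8 from High, 11 from Medium. No profitable deviation for Country 2 either.

Yes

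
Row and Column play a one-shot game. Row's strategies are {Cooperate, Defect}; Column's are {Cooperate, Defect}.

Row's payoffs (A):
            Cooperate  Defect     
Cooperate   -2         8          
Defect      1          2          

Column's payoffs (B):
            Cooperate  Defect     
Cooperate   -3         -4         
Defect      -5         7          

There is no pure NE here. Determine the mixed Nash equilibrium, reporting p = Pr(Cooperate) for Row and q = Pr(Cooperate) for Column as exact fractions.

In a mixed NE each player is indifferent between their pure strategies, so the opponent's mix sets the indifference.
Column indifferent between Cooperate and Defect: p·(-3) + (1−p)·(-5) = p·(-4) + (1−p)·7 ⟹ (-5) + 2p = 7 + (-11)p ⟹ p = 12/13.
Row indifferent between Cooperate and Defect: q·(-2) + (1−q)·8 = q·1 + (1−q)·2 ⟹ 8 + (-10)q = 2 + (-1)q ⟹ q = 2/3.

p = 12/13, q = 2/3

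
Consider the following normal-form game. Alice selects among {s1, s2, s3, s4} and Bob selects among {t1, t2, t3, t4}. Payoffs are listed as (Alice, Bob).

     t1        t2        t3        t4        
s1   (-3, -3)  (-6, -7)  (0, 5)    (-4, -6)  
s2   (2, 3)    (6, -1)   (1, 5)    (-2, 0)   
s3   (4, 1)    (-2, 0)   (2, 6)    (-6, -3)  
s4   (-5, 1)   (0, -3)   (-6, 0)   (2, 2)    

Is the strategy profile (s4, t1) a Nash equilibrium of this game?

No

Holding Bob at t1: Alice gets -5 from s4 but could get 4 by switching to s3. Alice has a profitable deviation.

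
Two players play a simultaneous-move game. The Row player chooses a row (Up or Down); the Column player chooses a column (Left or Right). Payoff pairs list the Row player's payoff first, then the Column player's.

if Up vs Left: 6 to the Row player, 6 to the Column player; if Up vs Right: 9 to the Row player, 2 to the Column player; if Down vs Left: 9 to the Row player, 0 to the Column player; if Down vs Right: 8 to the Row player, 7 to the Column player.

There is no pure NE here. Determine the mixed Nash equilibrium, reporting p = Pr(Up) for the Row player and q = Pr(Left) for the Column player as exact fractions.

In a mixed NE each player is indifferent between their pure strategies, so the opponent's mix sets the indifference.
The Column player indifferent between Left and Right: p·6 + (1−p)·0 = p·2 + (1−p)·7 ⟹ 0 + 6p = 7 + (-5)p ⟹ p = 7/11.
The Row player indifferent between Up and Down: q·6 + (1−q)·9 = q·9 + (1−q)·8 ⟹ 9 + (-3)q = 8 + 1q ⟹ q = 1/4.

p = 7/11, q = 1/4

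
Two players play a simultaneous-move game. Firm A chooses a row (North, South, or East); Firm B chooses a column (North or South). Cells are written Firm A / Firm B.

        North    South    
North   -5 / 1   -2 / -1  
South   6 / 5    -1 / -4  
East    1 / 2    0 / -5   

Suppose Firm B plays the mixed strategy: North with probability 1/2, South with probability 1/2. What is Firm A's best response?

South

Compute Firm A's expected payoff from each pure strategy against the given mix.
North: (1/2)·(-5) + (1/2)·(-2) = -7/2
South: (1/2)·6 + (1/2)·(-1) = 5/2
East: (1/2)·1 + (1/2)·0 = 1/2
Highest expected payoff is 5/2, from South.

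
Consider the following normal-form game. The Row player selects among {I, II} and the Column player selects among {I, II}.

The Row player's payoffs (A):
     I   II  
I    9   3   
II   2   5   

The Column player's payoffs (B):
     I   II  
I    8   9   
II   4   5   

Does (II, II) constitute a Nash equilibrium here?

Holding the Column player at II: the Row player gets 5 from II, versus 3 from I. No profitable deviation for the Row player.
Holding the Row player at II: the Column player gets 5 from II, versus 4 from I. No profitable deviation for the Column player either.

Yes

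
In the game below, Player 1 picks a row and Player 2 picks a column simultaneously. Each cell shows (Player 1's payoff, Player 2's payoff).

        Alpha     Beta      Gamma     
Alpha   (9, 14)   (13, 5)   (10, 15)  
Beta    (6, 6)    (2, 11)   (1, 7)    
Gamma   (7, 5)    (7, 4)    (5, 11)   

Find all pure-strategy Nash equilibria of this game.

(Alpha, Gamma)

A profile is a Nash equilibrium when each player is best-responding to the other.
Player 1's best responses — vs Alpha: Alpha (payoff 9); vs Beta: Alpha (payoff 13); vs Gamma: Alpha (payoff 10).
Player 2's best responses — vs Alpha: Gamma (payoff 15); vs Beta: Beta (payoff 11); vs Gamma: Gamma (payoff 11).
The only mutual best response is (Alpha, Gamma); neither player gains by switching there.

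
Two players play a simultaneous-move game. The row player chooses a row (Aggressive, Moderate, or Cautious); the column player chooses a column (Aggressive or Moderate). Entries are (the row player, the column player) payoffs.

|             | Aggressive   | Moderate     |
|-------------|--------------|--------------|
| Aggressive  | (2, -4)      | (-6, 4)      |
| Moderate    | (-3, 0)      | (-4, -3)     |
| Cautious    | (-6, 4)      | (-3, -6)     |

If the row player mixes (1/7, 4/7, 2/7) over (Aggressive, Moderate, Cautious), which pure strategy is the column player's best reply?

Compute the column player's expected payoff from each pure strategy against the given mix.
Aggressive: (1/7)·(-4) + (4/7)·0 + (2/7)·4 = 4/7
Moderate: (1/7)·4 + (4/7)·(-3) + (2/7)·(-6) = -20/7
Highest expected payoff is 4/7, from Aggressive.

Aggressive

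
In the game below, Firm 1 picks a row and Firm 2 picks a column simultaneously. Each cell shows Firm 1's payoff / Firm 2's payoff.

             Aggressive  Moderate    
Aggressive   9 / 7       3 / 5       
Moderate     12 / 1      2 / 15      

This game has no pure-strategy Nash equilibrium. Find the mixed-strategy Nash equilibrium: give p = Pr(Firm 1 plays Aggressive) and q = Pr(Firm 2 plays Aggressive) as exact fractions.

Each player's mixing probability is pinned down by making the *other* player indifferent.
Firm 2 indifferent between Aggressive and Moderate: p·7 + (1−p)·1 = p·5 + (1−p)·15 ⟹ 1 + 6p = 15 + (-10)p ⟹ p = 7/8.
Firm 1 indifferent between Aggressive and Moderate: q·9 + (1−q)·3 = q·12 + (1−q)·2 ⟹ 3 + 6q = 2 + 10q ⟹ q = 1/4.

p = 7/8, q = 1/4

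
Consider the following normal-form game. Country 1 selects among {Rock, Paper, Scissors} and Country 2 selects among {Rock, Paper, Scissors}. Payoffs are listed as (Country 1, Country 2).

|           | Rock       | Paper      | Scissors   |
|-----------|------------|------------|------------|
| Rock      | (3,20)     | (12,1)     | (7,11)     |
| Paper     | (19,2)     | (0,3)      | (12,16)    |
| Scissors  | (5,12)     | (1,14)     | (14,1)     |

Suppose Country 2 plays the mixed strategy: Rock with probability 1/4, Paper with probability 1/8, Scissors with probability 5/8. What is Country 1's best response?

Country 1's best reply maximizes expected payoff against the mix.
Rock: (1/4)·3 + (1/8)·12 + (5/8)·7 = 53/8
Paper: (1/4)·19 + (1/8)·0 + (5/8)·12 = 49/4
Scissors: (1/4)·5 + (1/8)·1 + (5/8)·14 = 81/8
Highest expected payoff is 49/4, from Paper.

Paper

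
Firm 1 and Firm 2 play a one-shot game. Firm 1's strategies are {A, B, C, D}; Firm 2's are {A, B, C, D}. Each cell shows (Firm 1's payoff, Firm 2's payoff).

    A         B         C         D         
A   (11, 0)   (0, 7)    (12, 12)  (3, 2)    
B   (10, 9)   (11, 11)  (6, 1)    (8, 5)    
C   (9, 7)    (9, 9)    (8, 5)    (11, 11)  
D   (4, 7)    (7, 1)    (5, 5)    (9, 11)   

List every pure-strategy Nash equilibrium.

(A, C), (B, B), and (C, D)

Find each player's best response to every opponent strategy; NE are the intersections.
Firm 1's best responses — vs A: A (payoff 11); vs B: B (payoff 11); vs C: A (payoff 12); vs D: C (payoff 11).
Firm 2's best responses — vs A: C (payoff 12); vs B: B (payoff 11); vs C: D (payoff 11); vs D: D (payoff 11).
Mutual best responses occur at (A, C), (B, B), and (C, D); at each, neither player gains by switching.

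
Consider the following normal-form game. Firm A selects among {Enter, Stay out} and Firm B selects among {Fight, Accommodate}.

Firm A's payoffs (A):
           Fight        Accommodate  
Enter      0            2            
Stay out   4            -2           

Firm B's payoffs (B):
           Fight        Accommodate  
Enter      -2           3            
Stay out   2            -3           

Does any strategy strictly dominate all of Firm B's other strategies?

None

Check whether one of Firm B's strategies beats all alternatives regardless of what the opponent does.
Fight is not dominant: against Enter, Accommodate gives 3 > -2.
Accommodate is not dominant: against Stay out, Fight gives 2 > -3.
No single strategy is best against every opponent action.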